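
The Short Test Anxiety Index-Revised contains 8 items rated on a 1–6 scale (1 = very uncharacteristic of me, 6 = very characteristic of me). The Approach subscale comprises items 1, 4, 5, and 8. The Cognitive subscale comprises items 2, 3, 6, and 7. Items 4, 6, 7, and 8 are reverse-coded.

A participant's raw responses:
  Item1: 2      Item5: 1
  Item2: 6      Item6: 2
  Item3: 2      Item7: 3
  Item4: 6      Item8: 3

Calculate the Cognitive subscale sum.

17

Cognitive items: 2, 3, 6, 7.
Of these, items 6 & 7 are reverse-coded; reverse-coded value = 7 − response.
  item 2: 6
  item 3: 2
  item 6: 7 − 2 = 5
  item 7: 7 − 3 = 4
Sum = 6 + 2 + 5 + 4 = 17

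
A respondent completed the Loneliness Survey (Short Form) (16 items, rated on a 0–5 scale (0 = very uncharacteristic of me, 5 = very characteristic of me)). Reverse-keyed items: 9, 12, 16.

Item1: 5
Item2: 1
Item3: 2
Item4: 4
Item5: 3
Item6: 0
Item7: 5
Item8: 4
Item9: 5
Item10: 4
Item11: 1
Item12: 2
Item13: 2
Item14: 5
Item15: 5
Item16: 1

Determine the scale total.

48

Reversing items 9, 12, and 16 with 5 − raw:
Total = 5 + 1 + 2 + 4 + 3 + 0 + 5 + 4 + (5−5) + 4 + 1 + (5−2) + 2 + 5 + 5 + (5−1)
      = 5 + 1 + 2 + 4 + 3 + 0 + 5 + 4 + 0 + 4 + 1 + 3 + 2 + 5 + 5 + 4 = 48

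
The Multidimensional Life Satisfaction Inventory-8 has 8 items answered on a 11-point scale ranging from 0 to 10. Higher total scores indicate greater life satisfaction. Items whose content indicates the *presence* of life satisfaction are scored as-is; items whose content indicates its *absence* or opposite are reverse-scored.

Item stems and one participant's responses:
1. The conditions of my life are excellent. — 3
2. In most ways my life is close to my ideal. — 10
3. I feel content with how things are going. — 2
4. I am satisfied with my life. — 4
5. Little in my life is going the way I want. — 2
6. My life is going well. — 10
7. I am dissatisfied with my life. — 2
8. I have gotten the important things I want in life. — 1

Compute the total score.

Items 5, 7 describe the absence/opposite of life satisfaction → reverse-score.
reversed = (0+10) − raw = 10 − raw.
  item 1: 3
  item 2: 10
  item 3: 2
  item 4: 4
  item 5: 10 − 2 = 8
  item 6: 10
  item 7: 10 − 2 = 8
  item 8: 1
Total = 3 + 10 + 2 + 4 + 8 + 10 + 8 + 1 = 46

46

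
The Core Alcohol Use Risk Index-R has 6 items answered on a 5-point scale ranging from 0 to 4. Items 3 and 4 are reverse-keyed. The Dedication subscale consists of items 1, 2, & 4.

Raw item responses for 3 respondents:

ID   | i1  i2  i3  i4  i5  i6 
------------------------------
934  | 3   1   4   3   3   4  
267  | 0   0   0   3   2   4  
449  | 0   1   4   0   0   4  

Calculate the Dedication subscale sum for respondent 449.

5

Respondent 449 raw: 0, 1, 4, 0, 0, 4.
Dedication items: 1, 2, 4.
Reverse-coded (on a 0–4 scale, reversed = 4 − raw):
  item 1: 0
  item 2: 1
  item 4: 4 − 0 = 4
Sum = 0 + 1 + 4 = 5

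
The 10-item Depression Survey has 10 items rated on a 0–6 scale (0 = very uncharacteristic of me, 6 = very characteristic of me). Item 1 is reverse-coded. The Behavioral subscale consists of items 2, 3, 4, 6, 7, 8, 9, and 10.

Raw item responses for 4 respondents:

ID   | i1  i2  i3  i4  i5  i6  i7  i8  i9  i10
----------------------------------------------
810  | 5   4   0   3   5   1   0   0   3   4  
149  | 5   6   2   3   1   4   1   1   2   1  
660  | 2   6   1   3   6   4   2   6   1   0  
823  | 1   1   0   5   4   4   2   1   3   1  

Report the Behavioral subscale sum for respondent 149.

Respondent 149 raw: 5, 6, 2, 3, 1, 4, 1, 1, 2, 1.
Behavioral items: 2, 3, 4, 6, 7, 8, 9, 10.
Reverse-coded (on a 0–6 scale, reversed = 6 − raw):
  item 2: 6
  item 3: 2
  item 4: 3
  item 6: 4
  item 7: 1
  item 8: 1
  item 9: 2
  item 10: 1
Sum = 6 + 2 + 3 + 4 + 1 + 1 + 2 + 1 = 20

20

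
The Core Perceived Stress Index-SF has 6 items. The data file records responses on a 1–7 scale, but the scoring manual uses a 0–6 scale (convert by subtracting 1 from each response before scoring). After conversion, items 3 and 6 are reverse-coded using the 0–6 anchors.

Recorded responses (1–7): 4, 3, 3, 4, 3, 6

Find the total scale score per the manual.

15

Convert to 0–6: 3, 2, 2, 3, 2, 5
Reverse-coded (reversed = (0+6) − raw = 6 − raw):
  item 3: 6 − 2 = 4
  item 6: 6 − 5 = 1
Scored: 3, 2, 4, 3, 2, 1
Total = 15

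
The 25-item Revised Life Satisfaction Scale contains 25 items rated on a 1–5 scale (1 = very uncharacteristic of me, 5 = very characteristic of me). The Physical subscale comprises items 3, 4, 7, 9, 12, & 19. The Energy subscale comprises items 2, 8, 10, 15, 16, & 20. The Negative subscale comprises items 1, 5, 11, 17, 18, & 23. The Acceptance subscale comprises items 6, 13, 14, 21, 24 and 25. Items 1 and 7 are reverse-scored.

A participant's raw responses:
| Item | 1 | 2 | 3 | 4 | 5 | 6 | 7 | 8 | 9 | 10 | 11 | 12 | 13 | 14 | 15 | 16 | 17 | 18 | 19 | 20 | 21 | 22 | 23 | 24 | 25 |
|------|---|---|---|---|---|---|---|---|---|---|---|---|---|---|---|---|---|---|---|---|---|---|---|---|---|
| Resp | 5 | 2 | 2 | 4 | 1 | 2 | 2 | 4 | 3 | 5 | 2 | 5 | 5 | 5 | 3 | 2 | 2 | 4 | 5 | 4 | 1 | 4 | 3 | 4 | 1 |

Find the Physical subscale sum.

23

Physical items: 3, 4, 7, 9, 12, 19.
Of these, item 7 is reverse-scored; reversed = (1+5) − raw = 6 − raw.
  item 3: 2
  item 4: 4
  item 7: 6 − 2 = 4
  item 9: 3
  item 12: 5
  item 19: 5
Sum = 2 + 4 + 4 + 3 + 5 + 5 = 23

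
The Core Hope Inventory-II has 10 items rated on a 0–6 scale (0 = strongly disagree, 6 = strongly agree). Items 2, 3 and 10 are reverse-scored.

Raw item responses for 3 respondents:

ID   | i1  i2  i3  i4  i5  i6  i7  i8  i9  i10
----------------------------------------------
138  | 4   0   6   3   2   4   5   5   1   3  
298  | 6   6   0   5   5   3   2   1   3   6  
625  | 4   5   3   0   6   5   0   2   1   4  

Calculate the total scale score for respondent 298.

31

Respondent 298 raw: 6, 6, 0, 5, 5, 3, 2, 1, 3, 6.
Reverse-coded (on a 0–6 scale, reversed = 6 − raw):
  item 1: 6
  item 2: 6 − 6 = 0
  item 3: 6 − 0 = 6
  item 4: 5
  item 5: 5
  item 6: 3
  item 7: 2
  item 8: 1
  item 9: 3
  item 10: 6 − 6 = 0
Sum = 6 + 0 + 6 + 5 + 5 + 3 + 2 + 1 + 3 + 0 = 31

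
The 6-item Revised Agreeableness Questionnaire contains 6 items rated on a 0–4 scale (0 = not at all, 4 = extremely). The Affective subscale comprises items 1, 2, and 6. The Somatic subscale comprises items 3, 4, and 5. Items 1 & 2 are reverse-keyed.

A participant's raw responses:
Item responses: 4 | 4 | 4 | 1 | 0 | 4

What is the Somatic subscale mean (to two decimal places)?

Somatic items: 3, 4, 5.
  item 3: 4
  item 4: 1
  item 5: 0
Sum = 4 + 1 + 0 = 5
Mean = 5 / 3 = 1.67

1.67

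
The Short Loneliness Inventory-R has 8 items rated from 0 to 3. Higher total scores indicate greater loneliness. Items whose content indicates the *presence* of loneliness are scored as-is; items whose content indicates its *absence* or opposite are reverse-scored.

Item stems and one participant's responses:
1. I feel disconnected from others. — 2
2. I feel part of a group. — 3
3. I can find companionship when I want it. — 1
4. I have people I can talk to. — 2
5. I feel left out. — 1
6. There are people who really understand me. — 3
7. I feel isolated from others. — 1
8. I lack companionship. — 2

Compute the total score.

9

Items 2, 3, 4, 6 describe the absence/opposite of loneliness → reverse-score.
reversed = (0+3) − raw = 3 − raw.
  item 1: 2
  item 2: 3 − 3 = 0
  item 3: 3 − 1 = 2
  item 4: 3 − 2 = 1
  item 5: 1
  item 6: 3 − 3 = 0
  item 7: 1
  item 8: 2
Total = 2 + 0 + 2 + 1 + 1 + 0 + 1 + 2 = 9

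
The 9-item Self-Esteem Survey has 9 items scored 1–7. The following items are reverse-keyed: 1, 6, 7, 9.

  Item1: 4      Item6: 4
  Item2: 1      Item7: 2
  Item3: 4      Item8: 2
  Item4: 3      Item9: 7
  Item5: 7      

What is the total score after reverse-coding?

32

Raw sum = 34. Reverse-keyed items: 1, 6, 7, 9; their raw sum = 17.
Each reversal replaces raw with 8 − raw, changing the total by 8 − 2·raw per item.
Total = 34 + 4·8 − 2·17 = 34 + 32 − 34 = 32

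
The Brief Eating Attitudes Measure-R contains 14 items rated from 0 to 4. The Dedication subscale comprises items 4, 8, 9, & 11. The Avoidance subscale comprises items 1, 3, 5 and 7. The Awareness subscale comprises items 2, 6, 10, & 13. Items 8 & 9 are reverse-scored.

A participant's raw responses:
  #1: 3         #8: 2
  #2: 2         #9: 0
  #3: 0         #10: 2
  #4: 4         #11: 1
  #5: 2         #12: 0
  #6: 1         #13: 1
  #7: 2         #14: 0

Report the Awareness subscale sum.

Awareness items: 2, 6, 10, 13.
  item 2: 2
  item 6: 1
  item 10: 2
  item 13: 1
Sum = 2 + 1 + 2 + 1 = 6

6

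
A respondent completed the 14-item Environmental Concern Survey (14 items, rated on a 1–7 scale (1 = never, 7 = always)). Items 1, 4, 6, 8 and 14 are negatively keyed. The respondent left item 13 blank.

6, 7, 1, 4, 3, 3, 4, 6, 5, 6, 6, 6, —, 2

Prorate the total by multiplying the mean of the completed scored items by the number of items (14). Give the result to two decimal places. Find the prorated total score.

61.38

Reverse-coded (reversed = (1+7) − raw = 8 − raw):
  item 1: 8 − 6 = 2
  item 4: 8 − 4 = 4
  item 6: 8 − 3 = 5
  item 8: 8 − 6 = 2
  item 14: 8 − 2 = 6
Completed scored items (13 of 14): 2, 7, 1, 4, 3, 5, 4, 2, 5, 6, 6, 6, 6; sum = 57.
Person mean = 57 / 13 ≈ 4.3846
Prorated total = (57 / 13) × 14 = 61.38 (to 2 dp)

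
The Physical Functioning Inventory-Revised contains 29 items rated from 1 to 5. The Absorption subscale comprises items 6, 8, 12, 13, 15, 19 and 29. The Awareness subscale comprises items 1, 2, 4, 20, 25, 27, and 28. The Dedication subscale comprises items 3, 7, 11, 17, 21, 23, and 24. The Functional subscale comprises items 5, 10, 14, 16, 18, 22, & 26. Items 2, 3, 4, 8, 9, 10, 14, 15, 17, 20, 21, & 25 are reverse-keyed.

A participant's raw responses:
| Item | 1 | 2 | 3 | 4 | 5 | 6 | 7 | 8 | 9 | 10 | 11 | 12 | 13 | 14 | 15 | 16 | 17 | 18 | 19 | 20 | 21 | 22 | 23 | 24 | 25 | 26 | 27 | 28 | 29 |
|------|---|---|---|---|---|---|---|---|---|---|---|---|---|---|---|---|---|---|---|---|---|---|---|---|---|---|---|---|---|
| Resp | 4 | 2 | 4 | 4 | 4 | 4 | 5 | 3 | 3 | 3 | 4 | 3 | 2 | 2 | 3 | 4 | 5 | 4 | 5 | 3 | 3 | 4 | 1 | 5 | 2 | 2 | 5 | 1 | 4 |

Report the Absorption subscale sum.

Absorption items: 6, 8, 12, 13, 15, 19, 29.
Of these, items 8 & 15 are reverse-keyed; reverse-coded value = 6 − response.
  item 6: 4
  item 8: 6 − 3 = 3
  item 12: 3
  item 13: 2
  item 15: 6 − 3 = 3
  item 19: 5
  item 29: 4
Sum = 4 + 3 + 3 + 2 + 3 + 5 + 4 = 24

24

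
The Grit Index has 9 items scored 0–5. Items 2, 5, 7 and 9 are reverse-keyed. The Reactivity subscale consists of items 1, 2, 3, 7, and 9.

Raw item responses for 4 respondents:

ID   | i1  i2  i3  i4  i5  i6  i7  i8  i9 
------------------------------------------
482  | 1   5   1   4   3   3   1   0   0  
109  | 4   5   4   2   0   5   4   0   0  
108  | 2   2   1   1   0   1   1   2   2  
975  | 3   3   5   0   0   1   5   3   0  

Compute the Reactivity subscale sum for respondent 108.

13

Respondent 108 raw: 2, 2, 1, 1, 0, 1, 1, 2, 2.
Reactivity items: 1, 2, 3, 7, 9.
Reverse-coded (reversed = (0+5) − raw = 5 − raw):
  item 1: 2
  item 2: 5 − 2 = 3
  item 3: 1
  item 7: 5 − 1 = 4
  item 9: 5 − 2 = 3
Sum = 2 + 3 + 1 + 4 + 3 = 13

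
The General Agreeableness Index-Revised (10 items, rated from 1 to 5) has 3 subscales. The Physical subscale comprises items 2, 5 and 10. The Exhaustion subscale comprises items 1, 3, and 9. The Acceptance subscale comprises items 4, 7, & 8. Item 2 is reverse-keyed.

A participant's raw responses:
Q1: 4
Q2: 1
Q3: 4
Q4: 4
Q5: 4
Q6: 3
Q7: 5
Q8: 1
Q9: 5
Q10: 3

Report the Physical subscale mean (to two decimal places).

4.00

Physical items: 2, 5, 10.
Of these, item 2 is reverse-keyed; reverse-coded value = 6 − response.
  item 2: 6 − 1 = 5
  item 5: 4
  item 10: 3
Sum = 5 + 4 + 3 = 12
Mean = 12 / 3 = 4.00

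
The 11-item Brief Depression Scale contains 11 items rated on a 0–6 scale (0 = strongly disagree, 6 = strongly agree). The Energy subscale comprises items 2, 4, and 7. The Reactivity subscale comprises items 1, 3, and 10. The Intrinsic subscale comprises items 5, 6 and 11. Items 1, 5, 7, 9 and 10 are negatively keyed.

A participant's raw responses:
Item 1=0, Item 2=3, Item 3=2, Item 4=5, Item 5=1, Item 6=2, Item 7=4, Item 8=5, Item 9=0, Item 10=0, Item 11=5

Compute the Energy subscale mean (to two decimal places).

Energy items: 2, 4, 7.
Of these, item 7 is negatively keyed; reverse-coded value = 6 − response.
  item 2: 3
  item 4: 5
  item 7: 6 − 4 = 2
Sum = 3 + 5 + 2 = 10
Mean = 10 / 3 = 3.33

3.33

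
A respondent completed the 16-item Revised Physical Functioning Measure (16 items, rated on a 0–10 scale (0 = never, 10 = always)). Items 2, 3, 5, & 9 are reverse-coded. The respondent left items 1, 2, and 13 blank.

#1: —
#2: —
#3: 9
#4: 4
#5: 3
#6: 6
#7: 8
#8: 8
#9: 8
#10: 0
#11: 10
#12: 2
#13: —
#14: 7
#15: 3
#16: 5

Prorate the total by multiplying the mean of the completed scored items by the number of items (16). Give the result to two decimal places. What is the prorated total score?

Reverse-coded (on a 0–10 scale, reversed = 10 − raw):
  item 3: 10 − 9 = 1
  item 5: 10 − 3 = 7
  item 9: 10 − 8 = 2
Completed scored items (13 of 16): 1, 4, 7, 6, 8, 8, 2, 0, 10, 2, 7, 3, 5; sum = 63.
Person mean = 63 / 13 ≈ 4.8462
Prorated total = (63 / 13) × 16 = 77.54 (to 2 dp)

77.54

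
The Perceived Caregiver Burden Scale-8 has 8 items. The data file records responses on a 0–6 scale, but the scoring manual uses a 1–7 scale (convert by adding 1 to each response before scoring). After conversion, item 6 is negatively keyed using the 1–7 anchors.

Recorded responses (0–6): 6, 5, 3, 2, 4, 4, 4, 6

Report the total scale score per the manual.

40

Convert to 1–7: 7, 6, 4, 3, 5, 5, 5, 7
Reverse-coded (reverse-coded value = 8 − response):
  item 6: 8 − 5 = 3
Scored: 7, 6, 4, 3, 5, 3, 5, 7
Total = 40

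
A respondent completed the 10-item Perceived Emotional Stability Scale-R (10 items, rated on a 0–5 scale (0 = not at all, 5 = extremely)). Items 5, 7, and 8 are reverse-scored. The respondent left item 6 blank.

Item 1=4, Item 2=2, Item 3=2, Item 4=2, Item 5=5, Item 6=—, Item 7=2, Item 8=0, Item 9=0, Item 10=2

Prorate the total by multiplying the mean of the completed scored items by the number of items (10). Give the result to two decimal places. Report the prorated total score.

Reverse-coded (on a 0–5 scale, reversed = 5 − raw):
  item 5: 5 − 5 = 0
  item 7: 5 − 2 = 3
  item 8: 5 − 0 = 5
Completed scored items (9 of 10): 4, 2, 2, 2, 0, 3, 5, 0, 2; sum = 20.
Person mean = 20 / 9 ≈ 2.2222
Prorated total = (20 / 9) × 10 = 22.22 (to 2 dp)

22.22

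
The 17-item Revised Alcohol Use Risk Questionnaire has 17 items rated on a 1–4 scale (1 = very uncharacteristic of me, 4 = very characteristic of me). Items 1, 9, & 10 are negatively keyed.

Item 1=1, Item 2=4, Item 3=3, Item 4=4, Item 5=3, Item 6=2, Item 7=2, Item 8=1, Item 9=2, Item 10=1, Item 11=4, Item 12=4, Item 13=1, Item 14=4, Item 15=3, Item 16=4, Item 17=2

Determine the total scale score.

52

Reversing items 1, 9, & 10 with 5 − raw:
Total = (5−1) + 4 + 3 + 4 + 3 + 2 + 2 + 1 + (5−2) + (5−1) + 4 + 4 + 1 + 4 + 3 + 4 + 2
      = 4 + 4 + 3 + 4 + 3 + 2 + 2 + 1 + 3 + 4 + 4 + 4 + 1 + 4 + 3 + 4 + 2 = 52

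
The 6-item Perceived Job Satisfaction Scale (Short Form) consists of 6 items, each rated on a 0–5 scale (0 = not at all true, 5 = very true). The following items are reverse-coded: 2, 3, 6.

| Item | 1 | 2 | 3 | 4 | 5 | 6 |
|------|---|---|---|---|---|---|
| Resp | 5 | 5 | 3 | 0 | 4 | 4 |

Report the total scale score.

Reverse-coded items use 5 − raw:
  item 2: 5 − 5 = 0
  item 3: 5 − 3 = 2
  item 6: 5 − 4 = 1
Scored responses: 5, 0, 2, 0, 4, 1
Total = 5 + 0 + 2 + 0 + 4 + 1 = 12

12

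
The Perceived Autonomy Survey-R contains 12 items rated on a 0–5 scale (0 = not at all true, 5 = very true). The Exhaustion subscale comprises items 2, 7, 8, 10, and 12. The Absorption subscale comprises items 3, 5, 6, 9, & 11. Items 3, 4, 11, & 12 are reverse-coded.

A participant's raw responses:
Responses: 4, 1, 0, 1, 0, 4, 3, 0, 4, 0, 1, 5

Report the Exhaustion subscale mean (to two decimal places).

0.80

Exhaustion items: 2, 7, 8, 10, 12.
Of these, item 12 is reverse-coded; reverse-coded value = 5 − response.
  item 2: 1
  item 7: 3
  item 8: 0
  item 10: 0
  item 12: 5 − 5 = 0
Sum = 1 + 3 + 0 + 0 + 0 = 4
Mean = 4 / 5 = 0.80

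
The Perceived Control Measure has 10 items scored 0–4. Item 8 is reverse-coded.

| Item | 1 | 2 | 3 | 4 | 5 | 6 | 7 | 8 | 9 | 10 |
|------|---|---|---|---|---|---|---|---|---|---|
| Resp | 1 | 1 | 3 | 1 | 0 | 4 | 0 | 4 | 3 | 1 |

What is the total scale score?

14

Reverse-coded items (on a 0–4 scale, reversed = 4 − raw):
  item 8: 4 − 4 = 0
Scored responses: 1, 1, 3, 1, 0, 4, 0, 0, 3, 1
Total = 1 + 1 + 3 + 1 + 0 + 4 + 0 + 0 + 3 + 1 = 14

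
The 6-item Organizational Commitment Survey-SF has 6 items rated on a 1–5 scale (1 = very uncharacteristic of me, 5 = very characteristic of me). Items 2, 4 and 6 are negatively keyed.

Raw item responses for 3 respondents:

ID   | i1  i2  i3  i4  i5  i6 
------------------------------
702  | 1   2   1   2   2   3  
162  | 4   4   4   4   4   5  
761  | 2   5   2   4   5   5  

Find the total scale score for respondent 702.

15

Respondent 702 raw: 1, 2, 1, 2, 2, 3.
Reverse-coded (reversed = (1+5) − raw = 6 − raw):
  item 1: 1
  item 2: 6 − 2 = 4
  item 3: 1
  item 4: 6 − 2 = 4
  item 5: 2
  item 6: 6 − 3 = 3
Sum = 1 + 4 + 1 + 4 + 2 + 3 = 15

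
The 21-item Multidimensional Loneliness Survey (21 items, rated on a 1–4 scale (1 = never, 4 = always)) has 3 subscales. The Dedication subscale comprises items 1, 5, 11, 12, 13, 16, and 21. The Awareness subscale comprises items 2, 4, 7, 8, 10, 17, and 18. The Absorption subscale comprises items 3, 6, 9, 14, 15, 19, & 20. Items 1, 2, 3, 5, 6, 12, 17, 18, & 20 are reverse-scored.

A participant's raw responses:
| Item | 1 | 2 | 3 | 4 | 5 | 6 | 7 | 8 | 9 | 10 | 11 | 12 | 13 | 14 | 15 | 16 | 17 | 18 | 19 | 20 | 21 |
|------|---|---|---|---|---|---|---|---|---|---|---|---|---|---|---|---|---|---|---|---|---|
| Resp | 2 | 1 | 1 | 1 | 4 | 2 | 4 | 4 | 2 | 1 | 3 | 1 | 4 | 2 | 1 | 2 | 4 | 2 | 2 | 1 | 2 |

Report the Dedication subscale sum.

19

Dedication items: 1, 5, 11, 12, 13, 16, 21.
Of these, items 1, 5, and 12 are reverse-scored; on a 1–4 scale, reversed = 5 − raw.
  item 1: 5 − 2 = 3
  item 5: 5 − 4 = 1
  item 11: 3
  item 12: 5 − 1 = 4
  item 13: 4
  item 16: 2
  item 21: 2
Sum = 3 + 1 + 3 + 4 + 4 + 2 + 2 = 19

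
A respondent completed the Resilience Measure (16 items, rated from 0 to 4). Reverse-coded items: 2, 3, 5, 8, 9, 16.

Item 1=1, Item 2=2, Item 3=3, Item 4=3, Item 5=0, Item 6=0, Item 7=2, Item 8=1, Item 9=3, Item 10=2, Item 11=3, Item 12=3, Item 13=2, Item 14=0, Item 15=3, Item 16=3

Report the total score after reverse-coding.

31

Reverse-coded items (reversed = (0+4) − raw = 4 − raw):
  item 2: 4 − 2 = 2
  item 3: 4 − 3 = 1
  item 5: 4 − 0 = 4
  item 8: 4 − 1 = 3
  item 9: 4 − 3 = 1
  item 16: 4 − 3 = 1
Scored items: 1, 2, 1, 3, 4, 0, 2, 3, 1, 2, 3, 3, 2, 0, 3, 1
Total = 1 + 2 + 1 + 3 + 4 + 0 + 2 + 3 + 1 + 2 + 3 + 3 + 2 + 0 + 3 + 1 = 31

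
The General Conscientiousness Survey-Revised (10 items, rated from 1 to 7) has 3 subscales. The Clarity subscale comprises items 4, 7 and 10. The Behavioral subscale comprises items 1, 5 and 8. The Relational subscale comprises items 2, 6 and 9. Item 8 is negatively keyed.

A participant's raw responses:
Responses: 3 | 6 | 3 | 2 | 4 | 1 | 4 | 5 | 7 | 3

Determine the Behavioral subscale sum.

Behavioral items: 1, 5, 8.
Of these, item 8 is negatively keyed; reversed = (1+7) − raw = 8 − raw.
  item 1: 3
  item 5: 4
  item 8: 8 − 5 = 3
Sum = 3 + 4 + 3 = 10

10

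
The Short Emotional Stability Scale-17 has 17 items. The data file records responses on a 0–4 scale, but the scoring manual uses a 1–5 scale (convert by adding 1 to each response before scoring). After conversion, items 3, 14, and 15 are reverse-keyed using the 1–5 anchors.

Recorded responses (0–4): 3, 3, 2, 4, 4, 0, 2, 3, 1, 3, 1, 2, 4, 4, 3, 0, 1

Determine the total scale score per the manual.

Convert to 1–5: 4, 4, 3, 5, 5, 1, 3, 4, 2, 4, 2, 3, 5, 5, 4, 1, 2
Reverse-coded (reversed = (1+5) − raw = 6 − raw):
  item 3: 6 − 3 = 3
  item 14: 6 − 5 = 1
  item 15: 6 − 4 = 2
Scored: 4, 4, 3, 5, 5, 1, 3, 4, 2, 4, 2, 3, 5, 1, 2, 1, 2
Total = 51

51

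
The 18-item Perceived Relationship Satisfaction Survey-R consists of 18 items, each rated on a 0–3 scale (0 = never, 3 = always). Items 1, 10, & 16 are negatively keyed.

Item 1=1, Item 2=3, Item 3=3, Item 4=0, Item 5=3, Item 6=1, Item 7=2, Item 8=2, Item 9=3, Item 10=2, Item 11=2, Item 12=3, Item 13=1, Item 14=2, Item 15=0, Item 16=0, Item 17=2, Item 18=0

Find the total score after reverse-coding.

33

Raw sum = 30. Negatively keyed items: 1, 10, 16; their raw sum = 3.
Each reversal replaces raw with 3 − raw, changing the total by 3 − 2·raw per item.
Total = 30 + 3·3 − 2·3 = 30 + 9 − 6 = 33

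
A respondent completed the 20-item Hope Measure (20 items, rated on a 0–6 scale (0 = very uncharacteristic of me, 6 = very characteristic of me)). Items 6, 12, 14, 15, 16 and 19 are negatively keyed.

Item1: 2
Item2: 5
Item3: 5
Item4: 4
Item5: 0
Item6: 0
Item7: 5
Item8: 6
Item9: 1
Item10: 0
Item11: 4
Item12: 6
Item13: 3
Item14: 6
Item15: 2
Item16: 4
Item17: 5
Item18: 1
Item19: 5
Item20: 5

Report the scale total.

Reversing items 6, 12, 14, 15, 16 and 19 with 6 − raw:
Total = 2 + 5 + 5 + 4 + 0 + (6−0) + 5 + 6 + 1 + 0 + 4 + (6−6) + 3 + (6−6) + (6−2) + (6−4) + 5 + 1 + (6−5) + 5
      = 2 + 5 + 5 + 4 + 0 + 6 + 5 + 6 + 1 + 0 + 4 + 0 + 3 + 0 + 4 + 2 + 5 + 1 + 1 + 5 = 59

59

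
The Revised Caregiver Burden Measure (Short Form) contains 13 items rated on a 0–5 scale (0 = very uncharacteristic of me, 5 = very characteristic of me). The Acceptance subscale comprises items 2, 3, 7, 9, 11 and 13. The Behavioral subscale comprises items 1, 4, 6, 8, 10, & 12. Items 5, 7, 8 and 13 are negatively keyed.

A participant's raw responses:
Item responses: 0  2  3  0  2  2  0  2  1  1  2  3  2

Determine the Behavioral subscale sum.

9

Behavioral items: 1, 4, 6, 8, 10, 12.
Of these, item 8 is negatively keyed; on a 0–5 scale, reversed = 5 − raw.
  item 1: 0
  item 4: 0
  item 6: 2
  item 8: 5 − 2 = 3
  item 10: 1
  item 12: 3
Sum = 0 + 0 + 2 + 3 + 1 + 3 = 9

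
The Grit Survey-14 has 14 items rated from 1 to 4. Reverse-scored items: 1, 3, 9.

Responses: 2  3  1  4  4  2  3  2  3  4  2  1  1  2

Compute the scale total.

Raw sum = 34. Reverse-scored items: 1, 3, 9; their raw sum = 6.
Each reversal replaces raw with 5 − raw, changing the total by 5 − 2·raw per item.
Total = 34 + 3·5 − 2·6 = 34 + 15 − 12 = 37

37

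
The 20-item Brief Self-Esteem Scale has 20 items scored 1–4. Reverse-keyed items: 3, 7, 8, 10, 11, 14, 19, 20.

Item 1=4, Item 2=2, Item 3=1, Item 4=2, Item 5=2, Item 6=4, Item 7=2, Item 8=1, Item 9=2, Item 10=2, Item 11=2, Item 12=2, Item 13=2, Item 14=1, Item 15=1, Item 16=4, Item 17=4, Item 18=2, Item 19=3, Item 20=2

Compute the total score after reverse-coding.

57

Reversing items 3, 7, 8, 10, 11, 14, 19, and 20 with 5 − raw:
Total = 4 + 2 + (5−1) + 2 + 2 + 4 + (5−2) + (5−1) + 2 + (5−2) + (5−2) + 2 + 2 + (5−1) + 1 + 4 + 4 + 2 + (5−3) + (5−2)
      = 4 + 2 + 4 + 2 + 2 + 4 + 3 + 4 + 2 + 3 + 3 + 2 + 2 + 4 + 1 + 4 + 4 + 2 + 2 + 3 = 57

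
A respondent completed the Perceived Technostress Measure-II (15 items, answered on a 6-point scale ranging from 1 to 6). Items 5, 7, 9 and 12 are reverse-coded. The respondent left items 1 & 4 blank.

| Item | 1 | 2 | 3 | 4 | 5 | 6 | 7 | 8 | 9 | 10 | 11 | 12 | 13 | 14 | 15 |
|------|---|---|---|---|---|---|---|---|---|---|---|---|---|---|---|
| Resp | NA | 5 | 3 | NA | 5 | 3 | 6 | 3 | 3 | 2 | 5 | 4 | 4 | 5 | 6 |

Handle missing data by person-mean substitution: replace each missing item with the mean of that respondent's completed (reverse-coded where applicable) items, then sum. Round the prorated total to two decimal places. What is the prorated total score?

53.08

Reverse-coded (reversed = (1+6) − raw = 7 − raw):
  item 5: 7 − 5 = 2
  item 7: 7 − 6 = 1
  item 9: 7 − 3 = 4
  item 12: 7 − 4 = 3
Completed scored items (13 of 15): 5, 3, 2, 3, 1, 3, 4, 2, 5, 3, 4, 5, 6; sum = 46.
Person mean = 46 / 13 ≈ 3.5385
Prorated total = (46 / 13) × 15 = 53.08 (to 2 dp)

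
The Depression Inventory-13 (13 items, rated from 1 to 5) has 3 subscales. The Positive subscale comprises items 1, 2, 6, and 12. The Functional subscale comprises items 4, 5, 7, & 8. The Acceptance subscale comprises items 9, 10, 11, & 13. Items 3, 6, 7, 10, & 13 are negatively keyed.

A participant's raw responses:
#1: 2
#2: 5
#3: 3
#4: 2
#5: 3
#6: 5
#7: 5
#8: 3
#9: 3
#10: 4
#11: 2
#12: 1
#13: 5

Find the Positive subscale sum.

Positive items: 1, 2, 6, 12.
Of these, item 6 is negatively keyed; reversed = (1+5) − raw = 6 − raw.
  item 1: 2
  item 2: 5
  item 6: 6 − 5 = 1
  item 12: 1
Sum = 2 + 5 + 1 + 1 = 9

9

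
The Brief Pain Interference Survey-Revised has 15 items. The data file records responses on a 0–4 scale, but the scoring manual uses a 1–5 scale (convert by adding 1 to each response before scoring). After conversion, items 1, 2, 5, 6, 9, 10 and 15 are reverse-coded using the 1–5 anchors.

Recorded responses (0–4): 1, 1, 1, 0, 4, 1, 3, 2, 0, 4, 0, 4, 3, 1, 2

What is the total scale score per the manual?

Convert to 1–5: 2, 2, 2, 1, 5, 2, 4, 3, 1, 5, 1, 5, 4, 2, 3
Reverse-coded (on a 1–5 scale, reversed = 6 − raw):
  item 1: 6 − 2 = 4
  item 2: 6 − 2 = 4
  item 5: 6 − 5 = 1
  item 6: 6 − 2 = 4
  item 9: 6 − 1 = 5
  item 10: 6 − 5 = 1
  item 15: 6 − 3 = 3
Scored: 4, 4, 2, 1, 1, 4, 4, 3, 5, 1, 1, 5, 4, 2, 3
Total = 44

44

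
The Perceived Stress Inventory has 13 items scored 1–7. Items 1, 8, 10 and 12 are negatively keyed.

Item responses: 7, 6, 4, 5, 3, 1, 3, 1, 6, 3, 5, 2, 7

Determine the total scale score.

59

Raw sum = 53. Negatively keyed items: 1, 8, 10, 12; their raw sum = 13.
Each reversal replaces raw with 8 − raw, changing the total by 8 − 2·raw per item.
Total = 53 + 4·8 − 2·13 = 53 + 32 − 26 = 59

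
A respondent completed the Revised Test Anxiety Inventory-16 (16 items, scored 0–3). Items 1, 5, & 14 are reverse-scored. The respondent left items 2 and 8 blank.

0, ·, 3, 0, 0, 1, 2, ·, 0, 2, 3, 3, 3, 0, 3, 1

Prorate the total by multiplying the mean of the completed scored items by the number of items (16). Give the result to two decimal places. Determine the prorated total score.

34.29

Reverse-coded (reversed = (0+3) − raw = 3 − raw):
  item 1: 3 − 0 = 3
  item 5: 3 − 0 = 3
  item 14: 3 − 0 = 3
Completed scored items (14 of 16): 3, 3, 0, 3, 1, 2, 0, 2, 3, 3, 3, 3, 3, 1; sum = 30.
Person mean = 30 / 14 ≈ 2.1429
Prorated total = (30 / 14) × 16 = 34.29 (to 2 dp)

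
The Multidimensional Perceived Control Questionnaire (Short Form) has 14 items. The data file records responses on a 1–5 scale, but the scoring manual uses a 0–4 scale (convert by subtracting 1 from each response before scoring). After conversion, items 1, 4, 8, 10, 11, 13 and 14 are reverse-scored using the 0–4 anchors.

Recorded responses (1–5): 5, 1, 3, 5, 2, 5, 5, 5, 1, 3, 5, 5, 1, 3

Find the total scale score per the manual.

23

Convert to 0–4: 4, 0, 2, 4, 1, 4, 4, 4, 0, 2, 4, 4, 0, 2
Reverse-coded (reverse-coded value = 4 − response):
  item 1: 4 − 4 = 0
  item 4: 4 − 4 = 0
  item 8: 4 − 4 = 0
  item 10: 4 − 2 = 2
  item 11: 4 − 4 = 0
  item 13: 4 − 0 = 4
  item 14: 4 − 2 = 2
Scored: 0, 0, 2, 0, 1, 4, 4, 0, 0, 2, 0, 4, 4, 2
Total = 23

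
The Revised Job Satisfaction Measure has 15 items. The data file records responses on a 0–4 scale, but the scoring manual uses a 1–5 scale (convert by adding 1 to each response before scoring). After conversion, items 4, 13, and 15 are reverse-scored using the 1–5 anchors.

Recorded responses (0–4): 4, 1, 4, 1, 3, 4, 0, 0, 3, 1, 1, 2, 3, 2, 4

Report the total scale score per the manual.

Convert to 1–5: 5, 2, 5, 2, 4, 5, 1, 1, 4, 2, 2, 3, 4, 3, 5
Reverse-coded (reversed = (1+5) − raw = 6 − raw):
  item 4: 6 − 2 = 4
  item 13: 6 − 4 = 2
  item 15: 6 − 5 = 1
Scored: 5, 2, 5, 4, 4, 5, 1, 1, 4, 2, 2, 3, 2, 3, 1
Total = 44

44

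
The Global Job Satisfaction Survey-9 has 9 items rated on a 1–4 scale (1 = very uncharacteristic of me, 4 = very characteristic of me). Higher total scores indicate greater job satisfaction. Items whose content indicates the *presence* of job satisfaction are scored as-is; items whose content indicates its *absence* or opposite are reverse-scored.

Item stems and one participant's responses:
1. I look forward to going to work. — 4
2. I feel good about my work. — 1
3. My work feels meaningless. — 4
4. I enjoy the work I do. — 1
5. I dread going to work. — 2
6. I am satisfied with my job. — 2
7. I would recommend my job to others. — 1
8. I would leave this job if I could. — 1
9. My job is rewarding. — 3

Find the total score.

Items 3, 5, 8 describe the absence/opposite of job satisfaction → reverse-score.
on a 1–4 scale, reversed = 5 − raw.
  item 1: 4
  item 2: 1
  item 3: 5 − 4 = 1
  item 4: 1
  item 5: 5 − 2 = 3
  item 6: 2
  item 7: 1
  item 8: 5 − 1 = 4
  item 9: 3
Total = 4 + 1 + 1 + 1 + 3 + 2 + 1 + 4 + 3 = 20

20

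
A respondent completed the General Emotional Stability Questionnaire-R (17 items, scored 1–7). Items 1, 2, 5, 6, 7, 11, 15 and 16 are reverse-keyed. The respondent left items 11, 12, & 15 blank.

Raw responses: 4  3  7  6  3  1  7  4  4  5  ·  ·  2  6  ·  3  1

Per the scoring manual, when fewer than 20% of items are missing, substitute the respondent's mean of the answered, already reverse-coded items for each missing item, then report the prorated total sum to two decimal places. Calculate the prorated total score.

75.29

Reverse-coded (reversed = (1+7) − raw = 8 − raw):
  item 1: 8 − 4 = 4
  item 2: 8 − 3 = 5
  item 5: 8 − 3 = 5
  item 6: 8 − 1 = 7
  item 7: 8 − 7 = 1
  item 16: 8 − 3 = 5
Completed scored items (14 of 17): 4, 5, 7, 6, 5, 7, 1, 4, 4, 5, 2, 6, 5, 1; sum = 62.
Person mean = 62 / 14 ≈ 4.4286
Prorated total = (62 / 14) × 17 = 75.29 (to 2 dp)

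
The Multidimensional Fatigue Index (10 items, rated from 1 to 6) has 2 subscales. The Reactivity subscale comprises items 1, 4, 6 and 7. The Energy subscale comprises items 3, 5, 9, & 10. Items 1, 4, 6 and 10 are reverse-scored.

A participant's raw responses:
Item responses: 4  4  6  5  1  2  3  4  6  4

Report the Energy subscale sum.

Energy items: 3, 5, 9, 10.
Of these, item 10 is reverse-scored; reverse-coded value = 7 − response.
  item 3: 6
  item 5: 1
  item 9: 6
  item 10: 7 − 4 = 3
Sum = 6 + 1 + 6 + 3 = 16

16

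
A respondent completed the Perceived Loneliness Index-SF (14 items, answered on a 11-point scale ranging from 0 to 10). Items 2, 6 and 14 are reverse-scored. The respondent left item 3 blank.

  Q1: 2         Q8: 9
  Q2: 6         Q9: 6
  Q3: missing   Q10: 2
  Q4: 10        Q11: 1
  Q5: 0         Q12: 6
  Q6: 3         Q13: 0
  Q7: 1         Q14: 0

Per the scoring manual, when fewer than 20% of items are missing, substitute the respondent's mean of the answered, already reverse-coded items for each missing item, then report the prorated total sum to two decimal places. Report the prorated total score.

Reverse-coded (on a 0–10 scale, reversed = 10 − raw):
  item 2: 10 − 6 = 4
  item 6: 10 − 3 = 7
  item 14: 10 − 0 = 10
Completed scored items (13 of 14): 2, 4, 10, 0, 7, 1, 9, 6, 2, 1, 6, 0, 10; sum = 58.
Person mean = 58 / 13 ≈ 4.4615
Prorated total = (58 / 13) × 14 = 62.46 (to 2 dp)

62.46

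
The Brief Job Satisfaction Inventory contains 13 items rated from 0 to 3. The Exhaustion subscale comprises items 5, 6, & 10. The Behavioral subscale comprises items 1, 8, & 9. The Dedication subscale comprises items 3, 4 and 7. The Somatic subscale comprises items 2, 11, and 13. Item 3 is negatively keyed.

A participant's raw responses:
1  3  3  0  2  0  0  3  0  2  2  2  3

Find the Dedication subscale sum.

0

Dedication items: 3, 4, 7.
Of these, item 3 is negatively keyed; reversed = (0+3) − raw = 3 − raw.
  item 3: 3 − 3 = 0
  item 4: 0
  item 7: 0
Sum = 0 + 0 + 0 = 0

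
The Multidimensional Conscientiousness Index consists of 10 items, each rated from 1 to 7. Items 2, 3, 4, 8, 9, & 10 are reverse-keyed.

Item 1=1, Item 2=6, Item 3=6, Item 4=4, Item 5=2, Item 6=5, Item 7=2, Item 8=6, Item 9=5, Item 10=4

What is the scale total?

27

Apply reverse scoring (reversed = (1+7) − raw = 8 − raw):
  item 2: 8 − 6 = 2
  item 3: 8 − 6 = 2
  item 4: 8 − 4 = 4
  item 8: 8 − 6 = 2
  item 9: 8 − 5 = 3
  item 10: 8 − 4 = 4
After reverse-coding: 1, 2, 2, 4, 2, 5, 2, 2, 3, 4
Total = 1 + 2 + 2 + 4 + 2 + 5 + 2 + 2 + 3 + 4 = 27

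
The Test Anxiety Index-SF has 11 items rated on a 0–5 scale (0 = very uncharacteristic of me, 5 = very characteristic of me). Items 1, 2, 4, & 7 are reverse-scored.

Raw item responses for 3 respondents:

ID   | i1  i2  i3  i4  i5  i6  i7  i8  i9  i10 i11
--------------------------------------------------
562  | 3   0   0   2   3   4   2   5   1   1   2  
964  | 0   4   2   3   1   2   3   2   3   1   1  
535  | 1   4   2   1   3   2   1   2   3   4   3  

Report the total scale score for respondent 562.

Respondent 562 raw: 3, 0, 0, 2, 3, 4, 2, 5, 1, 1, 2.
Reverse-coded (on a 0–5 scale, reversed = 5 − raw):
  item 1: 5 − 3 = 2
  item 2: 5 − 0 = 5
  item 3: 0
  item 4: 5 − 2 = 3
  item 5: 3
  item 6: 4
  item 7: 5 − 2 = 3
  item 8: 5
  item 9: 1
  item 10: 1
  item 11: 2
Sum = 2 + 5 + 0 + 3 + 3 + 4 + 3 + 5 + 1 + 1 + 2 = 29

29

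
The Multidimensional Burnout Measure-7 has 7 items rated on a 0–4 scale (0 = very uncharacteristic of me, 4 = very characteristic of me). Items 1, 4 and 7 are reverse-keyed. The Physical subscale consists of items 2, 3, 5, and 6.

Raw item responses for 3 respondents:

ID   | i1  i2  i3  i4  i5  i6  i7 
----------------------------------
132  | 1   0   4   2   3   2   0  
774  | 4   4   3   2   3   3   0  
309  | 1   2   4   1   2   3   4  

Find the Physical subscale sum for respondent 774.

Respondent 774 raw: 4, 4, 3, 2, 3, 3, 0.
Physical items: 2, 3, 5, 6.
Reverse-coded (reversed = (0+4) − raw = 4 − raw):
  item 2: 4
  item 3: 3
  item 5: 3
  item 6: 3
Sum = 4 + 3 + 3 + 3 = 13

13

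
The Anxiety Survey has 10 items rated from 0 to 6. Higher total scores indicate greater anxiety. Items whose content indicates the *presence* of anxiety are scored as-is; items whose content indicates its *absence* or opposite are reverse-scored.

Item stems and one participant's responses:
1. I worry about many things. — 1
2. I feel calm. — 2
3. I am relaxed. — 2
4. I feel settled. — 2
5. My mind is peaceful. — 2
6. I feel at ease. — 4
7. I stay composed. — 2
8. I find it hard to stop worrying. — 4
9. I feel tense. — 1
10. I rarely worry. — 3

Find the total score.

Items 2, 3, 4, 5, 6, 7, 10 describe the absence/opposite of anxiety → reverse-score.
on a 0–6 scale, reversed = 6 − raw.
  item 1: 1
  item 2: 6 − 2 = 4
  item 3: 6 − 2 = 4
  item 4: 6 − 2 = 4
  item 5: 6 − 2 = 4
  item 6: 6 − 4 = 2
  item 7: 6 − 2 = 4
  item 8: 4
  item 9: 1
  item 10: 6 − 3 = 3
Total = 1 + 4 + 4 + 4 + 4 + 2 + 4 + 4 + 1 + 3 = 31

31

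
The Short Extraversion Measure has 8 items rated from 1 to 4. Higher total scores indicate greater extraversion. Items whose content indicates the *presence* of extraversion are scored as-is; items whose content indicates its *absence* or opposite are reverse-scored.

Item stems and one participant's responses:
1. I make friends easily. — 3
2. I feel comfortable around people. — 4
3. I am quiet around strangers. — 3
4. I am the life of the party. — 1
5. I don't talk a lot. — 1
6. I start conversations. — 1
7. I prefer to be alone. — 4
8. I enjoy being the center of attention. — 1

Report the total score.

17

Items 3, 5, 7 describe the absence/opposite of extraversion → reverse-score.
on a 1–4 scale, reversed = 5 − raw.
  item 1: 3
  item 2: 4
  item 3: 5 − 3 = 2
  item 4: 1
  item 5: 5 − 1 = 4
  item 6: 1
  item 7: 5 − 4 = 1
  item 8: 1
Total = 3 + 4 + 2 + 1 + 4 + 1 + 1 + 1 = 17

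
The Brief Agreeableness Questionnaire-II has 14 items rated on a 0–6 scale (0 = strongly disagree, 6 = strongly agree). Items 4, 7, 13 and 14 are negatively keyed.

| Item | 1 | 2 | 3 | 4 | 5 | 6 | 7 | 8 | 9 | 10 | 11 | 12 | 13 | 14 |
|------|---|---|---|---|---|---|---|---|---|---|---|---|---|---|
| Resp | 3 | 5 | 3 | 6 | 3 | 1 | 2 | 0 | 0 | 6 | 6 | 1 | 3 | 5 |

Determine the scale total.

36

Reversing items 4, 7, 13, & 14 with 6 − raw:
Total = 3 + 5 + 3 + (6−6) + 3 + 1 + (6−2) + 0 + 0 + 6 + 6 + 1 + (6−3) + (6−5)
      = 3 + 5 + 3 + 0 + 3 + 1 + 4 + 0 + 0 + 6 + 6 + 1 + 3 + 1 = 36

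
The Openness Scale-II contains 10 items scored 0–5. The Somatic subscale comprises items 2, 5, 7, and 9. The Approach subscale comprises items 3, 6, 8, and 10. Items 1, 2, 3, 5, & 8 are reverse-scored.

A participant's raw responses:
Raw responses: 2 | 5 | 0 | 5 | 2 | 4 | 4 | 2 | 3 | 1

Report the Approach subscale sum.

Approach items: 3, 6, 8, 10.
Of these, items 3 and 8 are reverse-scored; reverse-coded value = 5 − response.
  item 3: 5 − 0 = 5
  item 6: 4
  item 8: 5 − 2 = 3
  item 10: 1
Sum = 5 + 4 + 3 + 1 = 13

13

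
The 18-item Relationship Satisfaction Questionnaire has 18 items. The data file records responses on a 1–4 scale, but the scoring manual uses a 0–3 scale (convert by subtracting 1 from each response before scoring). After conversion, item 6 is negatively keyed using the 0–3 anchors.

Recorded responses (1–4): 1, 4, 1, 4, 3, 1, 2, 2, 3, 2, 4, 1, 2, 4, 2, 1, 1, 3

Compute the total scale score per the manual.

Convert to 0–3: 0, 3, 0, 3, 2, 0, 1, 1, 2, 1, 3, 0, 1, 3, 1, 0, 0, 2
Reverse-coded (reversed = (0+3) − raw = 3 − raw):
  item 6: 3 − 0 = 3
Scored: 0, 3, 0, 3, 2, 3, 1, 1, 2, 1, 3, 0, 1, 3, 1, 0, 0, 2
Total = 26

26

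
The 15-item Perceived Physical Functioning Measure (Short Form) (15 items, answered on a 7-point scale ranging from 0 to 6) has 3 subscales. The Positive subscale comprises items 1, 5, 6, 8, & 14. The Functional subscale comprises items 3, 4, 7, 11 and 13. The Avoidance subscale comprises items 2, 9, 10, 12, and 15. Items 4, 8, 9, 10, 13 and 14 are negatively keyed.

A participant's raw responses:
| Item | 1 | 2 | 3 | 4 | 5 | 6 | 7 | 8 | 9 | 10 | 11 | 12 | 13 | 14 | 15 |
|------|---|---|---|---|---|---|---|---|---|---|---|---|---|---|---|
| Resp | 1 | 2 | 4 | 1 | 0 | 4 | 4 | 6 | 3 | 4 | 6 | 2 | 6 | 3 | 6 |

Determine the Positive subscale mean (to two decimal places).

1.60

Positive items: 1, 5, 6, 8, 14.
Of these, items 8 and 14 are negatively keyed; on a 0–6 scale, reversed = 6 − raw.
  item 1: 1
  item 5: 0
  item 6: 4
  item 8: 6 − 6 = 0
  item 14: 6 − 3 = 3
Sum = 1 + 0 + 4 + 0 + 3 = 8
Mean = 8 / 5 = 1.60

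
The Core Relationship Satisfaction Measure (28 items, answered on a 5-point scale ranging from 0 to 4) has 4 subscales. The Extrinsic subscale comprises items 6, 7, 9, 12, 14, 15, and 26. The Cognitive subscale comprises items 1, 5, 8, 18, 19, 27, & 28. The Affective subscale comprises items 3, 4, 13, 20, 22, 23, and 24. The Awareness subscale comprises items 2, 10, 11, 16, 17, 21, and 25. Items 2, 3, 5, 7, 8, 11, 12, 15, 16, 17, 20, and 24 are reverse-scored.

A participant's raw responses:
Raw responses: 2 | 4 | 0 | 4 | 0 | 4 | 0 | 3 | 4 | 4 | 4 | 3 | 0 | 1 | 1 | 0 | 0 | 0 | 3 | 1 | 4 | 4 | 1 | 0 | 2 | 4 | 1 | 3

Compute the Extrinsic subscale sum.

Extrinsic items: 6, 7, 9, 12, 14, 15, 26.
Of these, items 7, 12, & 15 are reverse-scored; on a 0–4 scale, reversed = 4 − raw.
  item 6: 4
  item 7: 4 − 0 = 4
  item 9: 4
  item 12: 4 − 3 = 1
  item 14: 1
  item 15: 4 − 1 = 3
  item 26: 4
Sum = 4 + 4 + 4 + 1 + 1 + 3 + 4 = 21

21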